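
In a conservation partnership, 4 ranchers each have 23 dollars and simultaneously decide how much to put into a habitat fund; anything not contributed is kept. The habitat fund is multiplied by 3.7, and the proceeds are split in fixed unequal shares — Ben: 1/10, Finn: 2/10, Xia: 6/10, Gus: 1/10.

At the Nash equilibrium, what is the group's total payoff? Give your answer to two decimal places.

Player j's private return per contributed unit is 3.7 × (j's share). Contributing is weakly dominant for j when that share is at least 1/3.7 = 0.2703, and contributing 0 is dominant otherwise.
The only share above 0.2703 is Xia's 6/10, contributing 23; the remaining 3 contribute 0. Total contributed: 23.
The habitat fund pays out 3.7 × 23 = 85.10 in total (split across the unequal shares, but the aggregate is all that matters for the group sum).
The 3 free-riders keep 23 each, adding 69. Group total = 69 + 85.10 = 154.10.

154.10 dollars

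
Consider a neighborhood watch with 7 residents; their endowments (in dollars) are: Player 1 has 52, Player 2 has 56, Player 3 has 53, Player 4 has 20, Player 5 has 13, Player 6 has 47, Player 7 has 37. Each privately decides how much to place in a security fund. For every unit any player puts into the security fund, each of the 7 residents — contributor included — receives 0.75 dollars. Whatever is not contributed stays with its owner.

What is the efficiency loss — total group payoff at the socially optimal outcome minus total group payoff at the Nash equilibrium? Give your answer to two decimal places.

1181.50 dollars

The private return per contributed unit is 0.75 < 1 for everyone, so the Nash equilibrium is zero contribution and the group total is Σ E_j = 52 + 56 + 53 + 20 + 13 + 47 + 37 = 278.
Each contributed unit returns 5.250 to the group, so the social optimum is full contribution by everyone: group total = 5.250 × 278 = 1459.50.
Efficiency loss = (5.250 − 1) × 278 = 1181.50.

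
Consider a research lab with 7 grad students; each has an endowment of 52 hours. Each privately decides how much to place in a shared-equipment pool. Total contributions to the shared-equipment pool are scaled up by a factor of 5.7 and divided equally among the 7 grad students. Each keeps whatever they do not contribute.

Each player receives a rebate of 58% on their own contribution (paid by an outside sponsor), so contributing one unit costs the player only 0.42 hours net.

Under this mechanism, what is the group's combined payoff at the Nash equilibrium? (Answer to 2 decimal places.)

The effective private return per unit is now (5.7/7) / 0.42 = 1.9388 > 1, so every player's dominant strategy flips to full contribution.
At the Nash equilibrium everyone contributes 52. Group total payoff = 7 × (52 × 0.58 + 5.7 × 52) = 2285.92.

2285.92 hours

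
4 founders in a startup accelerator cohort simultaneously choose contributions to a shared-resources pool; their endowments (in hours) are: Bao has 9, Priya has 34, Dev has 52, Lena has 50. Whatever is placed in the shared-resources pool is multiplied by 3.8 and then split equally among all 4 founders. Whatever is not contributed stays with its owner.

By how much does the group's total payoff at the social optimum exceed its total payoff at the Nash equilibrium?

406.00 hours

The private return per contributed unit is 3.8/4 = 0.9500 < 1 for every player regardless of endowment, so the Nash equilibrium is zero contribution and the group total is Σ E_j = 9 + 34 + 52 + 50 = 145.
Each contributed unit returns 3.800 to the group, so the social optimum is full contribution by everyone: group total = 3.800 × 145 = 551.00.
Efficiency loss = (3.800 − 1) × 145 = 406.00.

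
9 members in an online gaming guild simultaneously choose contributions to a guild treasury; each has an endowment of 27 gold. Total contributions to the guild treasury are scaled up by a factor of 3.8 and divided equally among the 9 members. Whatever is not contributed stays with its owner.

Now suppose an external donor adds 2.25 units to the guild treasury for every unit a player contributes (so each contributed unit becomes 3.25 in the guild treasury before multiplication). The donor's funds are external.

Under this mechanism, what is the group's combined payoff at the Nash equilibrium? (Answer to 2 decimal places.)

Under the mechanism each unit contributed yields 3.8 × 3.25 / 9 = 1.3722 back to its contributor per unit of net cost, which exceeds 1, making full contribution the dominant choice for everyone.
At the Nash equilibrium everyone contributes 27. Group total payoff = 3.8 × 3.25 × 243 = 3001.05.

3001.05 gold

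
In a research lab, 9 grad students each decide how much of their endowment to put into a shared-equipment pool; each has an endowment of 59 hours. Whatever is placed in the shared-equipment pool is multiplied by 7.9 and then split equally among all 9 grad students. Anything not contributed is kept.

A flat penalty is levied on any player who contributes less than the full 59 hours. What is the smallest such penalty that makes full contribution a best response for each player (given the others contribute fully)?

7.21 hours

Given the others contribute fully, the best deviation is to contribute 0 (any partial contribution still incurs the fine and gives up units whose private return 0.8778 is below 1).
Deviating from 59 to 0 saves 59 hours but forfeits the deviator's share of the drop in the shared-equipment pool: 7.9/9 × 59 = 51.79.
So the deviation gain is 59 − 51.79 = 7.21, and the fine must be at least 7.21 hours to wipe it out.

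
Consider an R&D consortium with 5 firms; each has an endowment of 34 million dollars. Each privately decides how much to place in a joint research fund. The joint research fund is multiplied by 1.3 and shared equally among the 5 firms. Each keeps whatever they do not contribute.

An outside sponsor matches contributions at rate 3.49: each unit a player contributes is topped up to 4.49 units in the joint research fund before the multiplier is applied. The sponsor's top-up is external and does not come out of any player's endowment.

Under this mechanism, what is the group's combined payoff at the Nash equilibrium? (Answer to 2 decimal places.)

Under the mechanism each unit contributed yields 1.3 × 4.49 / 5 = 1.1674 back to its contributor per unit of net cost, which exceeds 1, making full contribution the dominant choice for everyone.
So the Nash equilibrium is full contribution by all 5; the group earns 1.3 × 4.49 × 170 = 992.29.

992.29 million dollars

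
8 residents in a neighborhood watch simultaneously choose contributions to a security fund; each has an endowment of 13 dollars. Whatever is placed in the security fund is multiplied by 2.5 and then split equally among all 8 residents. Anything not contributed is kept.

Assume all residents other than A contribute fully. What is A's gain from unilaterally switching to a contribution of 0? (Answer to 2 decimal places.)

8.94 dollars

Switching from a contribution of 13 to 0 lets A keep an extra 13 dollars, but lowers the security fund by 13, which costs A their own share of that drop: 2.5/8 × 13 = 4.06.
Net gain = 13 − 4.06 = 8.94. The private return per contributed unit (0.3125) is below 1, so free-riding is indeed the best response regardless of what the others do.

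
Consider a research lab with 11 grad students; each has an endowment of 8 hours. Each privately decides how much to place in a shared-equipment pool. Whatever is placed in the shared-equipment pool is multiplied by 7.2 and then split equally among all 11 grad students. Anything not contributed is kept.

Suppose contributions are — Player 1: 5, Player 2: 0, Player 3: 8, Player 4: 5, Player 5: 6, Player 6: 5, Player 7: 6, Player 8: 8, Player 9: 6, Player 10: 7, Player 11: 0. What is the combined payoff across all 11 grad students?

Total contributed: 5 + 0 + 8 + 5 + 6 + 5 + 6 + 8 + 6 + 7 + 0 = 56; total kept: 11 × 8 − 56 = 32.
The shared-equipment pool pays out 7.2 × 56 = 403.20 in aggregate.
Group total = 32 + 403.20 = 435.20.

435.20 hours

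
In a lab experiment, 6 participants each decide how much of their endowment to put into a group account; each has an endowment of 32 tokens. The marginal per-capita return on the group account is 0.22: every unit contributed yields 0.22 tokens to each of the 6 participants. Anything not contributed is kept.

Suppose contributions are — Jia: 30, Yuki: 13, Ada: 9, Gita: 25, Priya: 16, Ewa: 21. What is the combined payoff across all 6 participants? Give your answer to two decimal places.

228.48 tokens

Total contributed: 30 + 13 + 9 + 25 + 16 + 21 = 114; total kept: 6 × 32 − 114 = 78.
The group account pays out 0.22 × 6 × 114 = 150.48 in aggregate.
Group total = 78 + 150.48 = 228.48.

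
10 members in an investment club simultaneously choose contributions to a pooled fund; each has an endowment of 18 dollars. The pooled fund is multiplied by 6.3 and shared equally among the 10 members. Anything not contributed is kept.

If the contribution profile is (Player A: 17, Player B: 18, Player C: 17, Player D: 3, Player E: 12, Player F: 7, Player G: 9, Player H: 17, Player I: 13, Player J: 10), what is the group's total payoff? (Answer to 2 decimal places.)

Total contributed: 17 + 18 + 17 + 3 + 12 + 7 + 9 + 17 + 13 + 10 = 123; total kept: 10 × 18 − 123 = 57.
The pooled fund pays out 6.3 × 123 = 774.90 in aggregate.
Group total = 57 + 774.90 = 831.90.

831.90 dollars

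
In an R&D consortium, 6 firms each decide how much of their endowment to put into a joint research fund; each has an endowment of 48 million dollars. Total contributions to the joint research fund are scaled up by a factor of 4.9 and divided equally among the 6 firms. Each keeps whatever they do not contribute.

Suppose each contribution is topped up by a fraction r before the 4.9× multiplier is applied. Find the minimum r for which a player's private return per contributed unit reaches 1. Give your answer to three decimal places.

With matching at rate r, one contributed unit becomes (1 + r) in the joint research fund and returns 4.9 × (1 + r) / 6 to the contributor.
Setting this equal to 1: 1 + r = 6/4.9 = 1.2245.
So the minimum matching rate is r = 1.2245 − 1 = 0.224.

0.224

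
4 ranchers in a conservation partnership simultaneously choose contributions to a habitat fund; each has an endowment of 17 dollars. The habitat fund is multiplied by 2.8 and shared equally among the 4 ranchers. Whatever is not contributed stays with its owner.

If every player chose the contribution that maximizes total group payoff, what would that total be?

Each contributed unit returns 2.800 to the group as a whole (0.7000 to each of 4 players), which exceeds 1, so the social optimum is full contribution: group total = 2.800 × 68 = 190.40.

190.40 dollars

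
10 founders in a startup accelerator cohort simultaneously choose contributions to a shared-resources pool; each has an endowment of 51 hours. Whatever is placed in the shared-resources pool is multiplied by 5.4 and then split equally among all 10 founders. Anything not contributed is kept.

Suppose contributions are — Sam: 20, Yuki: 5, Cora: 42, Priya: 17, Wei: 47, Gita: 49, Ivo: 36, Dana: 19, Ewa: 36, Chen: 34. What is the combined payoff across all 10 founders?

1852.00 hours

Total contributed: 20 + 5 + 42 + 17 + 47 + 49 + 36 + 19 + 36 + 34 = 305; total kept: 10 × 51 − 305 = 205.
The shared-resources pool pays out 5.4 × 305 = 1647.00 in aggregate.
Group total = 205 + 1647.00 = 1852.00.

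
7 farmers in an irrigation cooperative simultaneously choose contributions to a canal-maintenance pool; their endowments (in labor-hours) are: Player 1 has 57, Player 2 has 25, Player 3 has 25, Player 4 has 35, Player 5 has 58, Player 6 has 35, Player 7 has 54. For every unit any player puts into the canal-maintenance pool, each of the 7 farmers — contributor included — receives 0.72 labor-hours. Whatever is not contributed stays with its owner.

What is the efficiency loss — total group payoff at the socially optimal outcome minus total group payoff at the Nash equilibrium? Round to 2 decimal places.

1167.56 labor-hours

The private return per contributed unit is 0.72 < 1 for everyone, so the Nash equilibrium is zero contribution and the group total is Σ E_j = 57 + 25 + 25 + 35 + 58 + 35 + 54 = 289.
Each contributed unit returns 5.040 to the group, so the social optimum is full contribution by everyone: group total = 5.040 × 289 = 1456.56.
Efficiency loss = (5.040 − 1) × 289 = 1167.56.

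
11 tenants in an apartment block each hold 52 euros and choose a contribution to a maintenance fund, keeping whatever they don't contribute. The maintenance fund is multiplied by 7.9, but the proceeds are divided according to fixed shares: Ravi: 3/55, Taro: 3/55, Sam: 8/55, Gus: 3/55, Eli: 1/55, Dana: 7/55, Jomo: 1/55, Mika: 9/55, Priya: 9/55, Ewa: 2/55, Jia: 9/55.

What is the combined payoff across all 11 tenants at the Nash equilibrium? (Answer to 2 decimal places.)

2366.00 euros

Player j's private return per contributed unit is 7.9 × (j's share). Contributing is weakly dominant for j when that share is at least 1/7.9 = 0.1266, and contributing 0 is dominant otherwise.
The shares above 0.1266 belong to Sam, Dana, Mika, Priya and Jia, contributing 52 each; the remaining 6 contribute 0. Total contributed: 260.
The maintenance fund pays out 7.9 × 260 = 2054.00 in total (split across the unequal shares, but the aggregate is all that matters for the group sum).
The 6 free-riders keep 52 each, adding 312. Group total = 312 + 2054.00 = 2366.00.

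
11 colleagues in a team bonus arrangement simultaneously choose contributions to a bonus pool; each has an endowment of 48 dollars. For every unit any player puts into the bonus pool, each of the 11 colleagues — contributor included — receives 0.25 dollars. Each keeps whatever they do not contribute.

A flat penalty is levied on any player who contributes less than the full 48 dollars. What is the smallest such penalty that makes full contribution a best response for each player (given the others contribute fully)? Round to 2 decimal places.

Given the others contribute fully, the best deviation is to contribute 0 (any partial contribution still incurs the fine and gives up units whose private return 0.25 is below 1).
Deviating from 48 to 0 saves 48 dollars but forfeits the deviator's share of the drop in the bonus pool: 0.25 × 48 = 12.00.
So the deviation gain is 48 − 12.00 = 36.00, and the fine must be at least 36.00 dollars to wipe it out.

36.00 dollars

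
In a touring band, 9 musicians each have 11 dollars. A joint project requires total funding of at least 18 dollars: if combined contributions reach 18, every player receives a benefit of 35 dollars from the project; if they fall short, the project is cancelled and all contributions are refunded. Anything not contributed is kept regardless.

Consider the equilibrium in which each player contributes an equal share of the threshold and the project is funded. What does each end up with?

Equal share of the threshold: 18/9 = 2.
At this profile no one gains by cutting their contribution: any cut drops the total below 18, the project is cancelled, contributions are refunded, and the deviator ends with 11, which is less than 11 − 2 + 35 = 44. Contributing more than 2 just wastes the excess. So contributing exactly 2 is a best response.
Each player's payoff: 11 − 2 + 35 = 44.

44 dollars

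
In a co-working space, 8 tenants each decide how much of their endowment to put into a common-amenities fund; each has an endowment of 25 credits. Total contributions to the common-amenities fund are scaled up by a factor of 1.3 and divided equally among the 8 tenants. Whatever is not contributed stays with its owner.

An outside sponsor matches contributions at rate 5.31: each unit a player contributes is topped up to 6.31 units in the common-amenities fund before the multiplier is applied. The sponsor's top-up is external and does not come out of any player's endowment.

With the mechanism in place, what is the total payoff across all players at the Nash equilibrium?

The effective private return per unit is now 1.3 × 6.31 / 8 = 1.0254 > 1, so every player's dominant strategy flips to full contribution.
At the Nash equilibrium everyone contributes 25. Group total payoff = 1.3 × 6.31 × 200 = 1640.60.

1640.60 credits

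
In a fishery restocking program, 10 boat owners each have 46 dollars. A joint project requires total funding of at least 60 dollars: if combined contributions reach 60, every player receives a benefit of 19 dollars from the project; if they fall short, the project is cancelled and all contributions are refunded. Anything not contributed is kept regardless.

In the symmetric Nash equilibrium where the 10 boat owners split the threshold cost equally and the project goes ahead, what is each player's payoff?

59 dollars

Equal share of the threshold: 60/10 = 6.
At this profile no one gains by cutting their contribution: any cut drops the total below 60, the project is cancelled, contributions are refunded, and the deviator ends with 46, which is less than 46 − 6 + 19 = 59. Contributing more than 6 just wastes the excess. So contributing exactly 6 is a best response.
Each player's payoff: 46 − 6 + 19 = 59.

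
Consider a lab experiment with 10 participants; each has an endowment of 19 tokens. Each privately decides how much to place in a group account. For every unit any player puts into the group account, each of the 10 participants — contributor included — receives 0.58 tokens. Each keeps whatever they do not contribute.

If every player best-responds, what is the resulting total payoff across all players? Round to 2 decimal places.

190.00 tokens

The private return per contributed unit is 0.58 < 1, so contributing 0 is dominant for every player. At the Nash equilibrium everyone keeps their 19, and the group total is 10 × 19 = 190.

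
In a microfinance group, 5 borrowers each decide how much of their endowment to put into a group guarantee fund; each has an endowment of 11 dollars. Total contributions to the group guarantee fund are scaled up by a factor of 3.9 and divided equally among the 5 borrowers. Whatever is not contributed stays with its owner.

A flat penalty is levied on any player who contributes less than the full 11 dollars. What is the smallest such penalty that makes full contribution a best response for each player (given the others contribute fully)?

Given the others contribute fully, the best deviation is to contribute 0 (any partial contribution still incurs the fine and gives up units whose private return 0.7800 is below 1).
Deviating from 11 to 0 saves 11 dollars but forfeits the deviator's share of the drop in the group guarantee fund: 3.9/5 × 11 = 8.58.
So the deviation gain is 11 − 8.58 = 2.42, and the fine must be at least 2.42 dollars to wipe it out.

2.42 dollars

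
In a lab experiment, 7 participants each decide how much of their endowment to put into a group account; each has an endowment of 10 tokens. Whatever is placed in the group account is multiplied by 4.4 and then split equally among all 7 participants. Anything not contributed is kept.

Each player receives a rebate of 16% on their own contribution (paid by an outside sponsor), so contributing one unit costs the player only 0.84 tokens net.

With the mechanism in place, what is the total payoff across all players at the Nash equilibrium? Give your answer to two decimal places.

The effective private return is (4.4/7) / 0.84 = 0.7483, which is still under 1, so the mechanism doesn't change anyone's dominant strategy: zero contribution.
Everyone keeps their endowment and the group total is 7 × 10 = 70.

70.00 tokens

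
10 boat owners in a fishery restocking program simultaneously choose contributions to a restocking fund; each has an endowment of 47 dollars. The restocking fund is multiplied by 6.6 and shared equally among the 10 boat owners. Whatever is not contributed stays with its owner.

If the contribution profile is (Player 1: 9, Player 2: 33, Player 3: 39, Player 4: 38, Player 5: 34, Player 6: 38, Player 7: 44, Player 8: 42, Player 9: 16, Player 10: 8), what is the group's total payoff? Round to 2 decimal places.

2155.60 dollars

Total contributed: 9 + 33 + 39 + 38 + 34 + 38 + 44 + 42 + 16 + 8 = 301; total kept: 10 × 47 − 301 = 169.
The restocking fund pays out 6.6 × 301 = 1986.60 in aggregate.
Group total = 169 + 1986.60 = 2155.60.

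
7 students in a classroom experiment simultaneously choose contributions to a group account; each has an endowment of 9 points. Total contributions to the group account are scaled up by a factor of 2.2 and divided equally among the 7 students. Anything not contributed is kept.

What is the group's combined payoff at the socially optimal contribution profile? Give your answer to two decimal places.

Each contributed unit returns 2.200 to the group as a whole (0.3143 to each of 7 players), which exceeds 1, so the social optimum is full contribution: group total = 2.200 × 63 = 138.60.

138.60 points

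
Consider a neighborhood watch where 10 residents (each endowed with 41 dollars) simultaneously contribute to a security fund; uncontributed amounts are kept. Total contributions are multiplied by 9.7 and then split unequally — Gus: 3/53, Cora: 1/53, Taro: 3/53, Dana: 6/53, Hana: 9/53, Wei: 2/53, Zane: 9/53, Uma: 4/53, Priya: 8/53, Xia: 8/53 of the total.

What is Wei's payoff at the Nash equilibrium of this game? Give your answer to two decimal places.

116.04 dollars

Each unit j contributes comes back to j as 9.7 × (j's share), so j prefers to contribute only if that share exceeds 1/9.7 = 0.1031; otherwise keeping the unit dominates.
Dana, Hana, Zane, Priya and Xia clear that bar, contributing 41 each; the remaining 5 contribute 0. Total contributed: 205.
Wei keeps 41 and receives 9.7 × 205 × 2/53 = 75.04 from the security fund, for a payoff of 116.04.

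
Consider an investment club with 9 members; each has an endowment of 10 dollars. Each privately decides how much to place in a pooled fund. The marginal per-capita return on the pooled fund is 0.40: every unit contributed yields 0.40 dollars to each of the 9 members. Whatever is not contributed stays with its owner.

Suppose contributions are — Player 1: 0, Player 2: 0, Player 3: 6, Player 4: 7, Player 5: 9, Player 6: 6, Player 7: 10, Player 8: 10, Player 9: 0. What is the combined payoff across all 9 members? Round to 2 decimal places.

Total contributed: 0 + 0 + 6 + 7 + 9 + 6 + 10 + 10 + 0 = 48; total kept: 9 × 10 − 48 = 42.
The pooled fund pays out 0.40 × 9 × 48 = 172.80 in aggregate.
Group total = 42 + 172.80 = 214.80.

214.80 dollars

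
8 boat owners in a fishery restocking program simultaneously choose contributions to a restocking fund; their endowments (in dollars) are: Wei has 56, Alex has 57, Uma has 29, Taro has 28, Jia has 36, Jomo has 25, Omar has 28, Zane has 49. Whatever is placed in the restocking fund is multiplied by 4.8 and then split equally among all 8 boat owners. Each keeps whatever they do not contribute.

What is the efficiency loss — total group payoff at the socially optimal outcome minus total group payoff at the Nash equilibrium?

1170.40 dollars

The private return per contributed unit is 4.8/8 = 0.6000 < 1 for every player regardless of endowment, so the Nash equilibrium is zero contribution and the group total is Σ E_j = 56 + 57 + 29 + 28 + 36 + 25 + 28 + 49 = 308.
Each contributed unit returns 4.800 to the group, so the social optimum is full contribution by everyone: group total = 4.800 × 308 = 1478.40.
Efficiency loss = (4.800 − 1) × 308 = 1170.40.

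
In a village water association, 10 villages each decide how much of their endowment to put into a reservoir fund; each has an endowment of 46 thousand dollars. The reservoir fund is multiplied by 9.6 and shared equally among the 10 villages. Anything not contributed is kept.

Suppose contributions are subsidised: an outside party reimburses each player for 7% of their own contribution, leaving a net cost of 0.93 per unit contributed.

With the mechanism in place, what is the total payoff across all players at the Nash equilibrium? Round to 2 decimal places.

The effective private return per unit is now (9.6/10) / 0.93 = 1.0323 > 1, so every player's dominant strategy flips to full contribution.
So the Nash equilibrium is full contribution by all 10; the group earns 10 × (46 × 0.07 + 9.6 × 46) = 4448.20.

4448.20 thousand dollars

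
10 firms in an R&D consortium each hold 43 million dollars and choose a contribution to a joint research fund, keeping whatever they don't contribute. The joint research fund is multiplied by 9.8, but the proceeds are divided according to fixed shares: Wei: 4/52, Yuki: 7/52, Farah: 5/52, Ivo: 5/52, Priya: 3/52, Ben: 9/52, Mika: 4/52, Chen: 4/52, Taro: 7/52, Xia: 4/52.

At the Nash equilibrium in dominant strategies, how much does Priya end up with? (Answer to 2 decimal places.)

115.93 million dollars

Player j's private return per contributed unit is 9.8 × (j's share). Contributing is weakly dominant for j when that share is at least 1/9.8 = 0.1020, and contributing 0 is dominant otherwise.
Yuki, Ben and Taro are above the threshold, contributing 43 each; the remaining 7 contribute 0. Total contributed: 129.
Priya keeps 43 and receives 9.8 × 129 × 3/52 = 72.93 from the joint research fund, for a payoff of 115.93.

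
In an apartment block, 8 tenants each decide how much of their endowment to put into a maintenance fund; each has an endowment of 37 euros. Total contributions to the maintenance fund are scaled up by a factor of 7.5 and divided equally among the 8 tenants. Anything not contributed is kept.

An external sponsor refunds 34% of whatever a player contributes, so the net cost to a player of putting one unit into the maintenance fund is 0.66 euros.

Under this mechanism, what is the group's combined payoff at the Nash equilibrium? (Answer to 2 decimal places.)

With the mechanism, a contributed unit returns (7.5/8) / 0.66 = 1.4205 per unit of net cost to the contributor — now above 1 — so contributing fully is weakly dominant for every player.
So the Nash equilibrium is full contribution by all 8; the group earns 8 × (37 × 0.34 + 7.5 × 37) = 2320.64.

2320.64 euros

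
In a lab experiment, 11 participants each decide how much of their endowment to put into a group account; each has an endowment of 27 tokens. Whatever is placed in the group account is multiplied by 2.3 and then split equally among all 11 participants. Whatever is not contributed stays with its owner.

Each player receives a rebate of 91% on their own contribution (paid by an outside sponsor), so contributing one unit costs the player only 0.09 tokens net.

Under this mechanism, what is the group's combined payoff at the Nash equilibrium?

With the mechanism, a contributed unit returns (2.3/11) / 0.09 = 2.3232 per unit of net cost to the contributor — now above 1 — so contributing fully is weakly dominant for every player.
At the Nash equilibrium everyone contributes 27. Group total payoff = 11 × (27 × 0.91 + 2.3 × 27) = 953.37.

953.37 tokens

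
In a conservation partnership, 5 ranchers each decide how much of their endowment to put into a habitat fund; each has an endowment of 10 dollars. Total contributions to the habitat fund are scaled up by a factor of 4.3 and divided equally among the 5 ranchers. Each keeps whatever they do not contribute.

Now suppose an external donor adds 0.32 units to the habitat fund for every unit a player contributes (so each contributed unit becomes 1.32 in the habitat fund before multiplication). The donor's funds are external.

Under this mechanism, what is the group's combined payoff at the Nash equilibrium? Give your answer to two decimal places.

Under the mechanism each unit contributed yields 4.3 × 1.32 / 5 = 1.1352 back to its contributor per unit of net cost, which exceeds 1, making full contribution the dominant choice for everyone.
So the Nash equilibrium is full contribution by all 5; the group earns 4.3 × 1.32 × 50 = 283.80.

283.80 dollars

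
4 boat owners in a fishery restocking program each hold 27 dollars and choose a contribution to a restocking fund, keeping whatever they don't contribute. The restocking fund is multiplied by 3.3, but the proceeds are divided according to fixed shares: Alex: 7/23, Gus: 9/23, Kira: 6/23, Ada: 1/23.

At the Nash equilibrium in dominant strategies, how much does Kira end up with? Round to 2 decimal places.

For player j, contributing a unit is worthwhile iff 3.3 × (j's share) ≥ 1, i.e. iff j's share is at least 0.3030.
The shares above 0.3030 belong to Alex and Gus, contributing 27 each; the remaining 2 contribute 0. Total contributed: 54.
Kira keeps 27 and receives 3.3 × 54 × 6/23 = 46.49 from the restocking fund, for a payoff of 73.49.

73.49 dollars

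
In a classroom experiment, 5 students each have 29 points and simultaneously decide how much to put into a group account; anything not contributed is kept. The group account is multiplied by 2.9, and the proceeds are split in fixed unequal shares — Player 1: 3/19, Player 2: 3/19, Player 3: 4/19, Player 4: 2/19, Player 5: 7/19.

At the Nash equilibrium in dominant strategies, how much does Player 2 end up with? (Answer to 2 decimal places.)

A player with share s gets back 2.9·s per unit contributed, so full contribution is dominant for anyone with s > 1/2.9 = 0.3448 and zero contribution is dominant for anyone below.
The only share above 0.3448 is Player 5's 7/19, contributing 29; the remaining 4 contribute 0. Total contributed: 29.
Player 2 keeps 29 and receives 2.9 × 29 × 3/19 = 13.28 from the group account, for a payoff of 42.28.

42.28 points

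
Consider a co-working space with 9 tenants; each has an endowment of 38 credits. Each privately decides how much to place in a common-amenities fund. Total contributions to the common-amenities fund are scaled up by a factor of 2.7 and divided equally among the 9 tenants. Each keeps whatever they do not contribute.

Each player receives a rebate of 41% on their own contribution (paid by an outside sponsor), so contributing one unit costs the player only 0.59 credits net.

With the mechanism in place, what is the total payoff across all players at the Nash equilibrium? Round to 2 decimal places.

The effective private return is (2.7/9) / 0.59 = 0.5085, which is still under 1, so the mechanism doesn't change anyone's dominant strategy: zero contribution.
At the Nash equilibrium no one contributes; group total payoff = 9 × 38 = 342.

342.00 credits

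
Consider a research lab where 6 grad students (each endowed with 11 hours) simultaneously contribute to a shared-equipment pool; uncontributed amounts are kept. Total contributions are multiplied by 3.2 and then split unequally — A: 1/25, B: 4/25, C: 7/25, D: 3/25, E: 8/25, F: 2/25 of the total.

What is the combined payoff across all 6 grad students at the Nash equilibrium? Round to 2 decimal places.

90.20 hours

Each unit j contributes comes back to j as 3.2 × (j's share), so j prefers to contribute only if that share exceeds 1/3.2 = 0.3125; otherwise keeping the unit dominates.
E alone (share 8/25) is above the threshold, contributing 11; the remaining 5 contribute 0. Total contributed: 11.
The shared-equipment pool pays out 3.2 × 11 = 35.20 in total (split across the unequal shares, but the aggregate is all that matters for the group sum).
The 5 free-riders keep 11 each, adding 55. Group total = 55 + 35.20 = 90.20.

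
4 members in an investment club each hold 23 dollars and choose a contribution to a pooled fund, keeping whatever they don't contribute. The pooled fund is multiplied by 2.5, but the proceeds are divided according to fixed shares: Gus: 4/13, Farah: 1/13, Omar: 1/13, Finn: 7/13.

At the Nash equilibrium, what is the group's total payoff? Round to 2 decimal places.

A player with share s gets back 2.5·s per unit contributed, so full contribution is dominant for anyone with s > 1/2.5 = 0.4000 and zero contribution is dominant for anyone below.
Finn alone (share 7/13) is above the threshold, contributing 23; the remaining 3 contribute 0. Total contributed: 23.
The pooled fund pays out 2.5 × 23 = 57.50 in total (split across the unequal shares, but the aggregate is all that matters for the group sum).
The 3 free-riders keep 23 each, adding 69. Group total = 69 + 57.50 = 126.50.

126.50 dollars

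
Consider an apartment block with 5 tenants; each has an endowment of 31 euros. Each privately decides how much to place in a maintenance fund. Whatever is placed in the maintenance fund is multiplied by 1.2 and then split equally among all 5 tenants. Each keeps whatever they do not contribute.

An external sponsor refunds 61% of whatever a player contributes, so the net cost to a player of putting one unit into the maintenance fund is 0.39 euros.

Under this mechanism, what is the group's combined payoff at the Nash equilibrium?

Even with the mechanism, each unit contributed returns only (1.2/5) / 0.39 = 0.6154 per unit of net cost, so contributing nothing is still dominant.
At the Nash equilibrium no one contributes; group total payoff = 5 × 31 = 155.

155.00 euros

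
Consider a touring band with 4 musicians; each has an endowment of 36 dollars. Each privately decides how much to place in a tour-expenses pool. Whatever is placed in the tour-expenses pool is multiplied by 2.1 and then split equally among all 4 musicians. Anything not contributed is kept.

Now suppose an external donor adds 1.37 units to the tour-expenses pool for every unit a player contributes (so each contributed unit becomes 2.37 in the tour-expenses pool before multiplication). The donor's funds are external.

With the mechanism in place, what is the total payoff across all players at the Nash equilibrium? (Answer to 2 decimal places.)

The effective private return per unit is now 2.1 × 2.37 / 4 = 1.2443 > 1, so every player's dominant strategy flips to full contribution.
So the Nash equilibrium is full contribution by all 4; the group earns 2.1 × 2.37 × 144 = 716.69.

716.69 dollars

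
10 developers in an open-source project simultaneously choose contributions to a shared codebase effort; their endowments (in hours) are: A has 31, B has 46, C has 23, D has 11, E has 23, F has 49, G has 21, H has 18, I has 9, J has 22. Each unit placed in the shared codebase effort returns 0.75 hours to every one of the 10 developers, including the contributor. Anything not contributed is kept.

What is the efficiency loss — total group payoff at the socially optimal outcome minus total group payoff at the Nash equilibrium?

The private return per contributed unit is 0.75 < 1 for everyone, so the Nash equilibrium is zero contribution and the group total is Σ E_j = 31 + 46 + 23 + 11 + 23 + 49 + 21 + 18 + 9 + 22 = 253.
Each contributed unit returns 7.500 to the group, so the social optimum is full contribution by everyone: group total = 7.500 × 253 = 1897.50.
Efficiency loss = (7.500 − 1) × 253 = 1644.50.

1644.50 hours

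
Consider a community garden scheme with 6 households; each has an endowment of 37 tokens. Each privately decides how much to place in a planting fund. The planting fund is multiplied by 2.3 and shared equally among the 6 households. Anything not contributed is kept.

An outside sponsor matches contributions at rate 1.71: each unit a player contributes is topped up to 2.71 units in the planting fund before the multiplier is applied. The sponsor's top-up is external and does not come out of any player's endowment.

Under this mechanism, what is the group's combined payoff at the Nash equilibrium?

Under the mechanism each unit contributed yields 2.3 × 2.71 / 6 = 1.0388 back to its contributor per unit of net cost, which exceeds 1, making full contribution the dominant choice for everyone.
So the Nash equilibrium is full contribution by all 6; the group earns 2.3 × 2.71 × 222 = 1383.73.

1383.73 tokens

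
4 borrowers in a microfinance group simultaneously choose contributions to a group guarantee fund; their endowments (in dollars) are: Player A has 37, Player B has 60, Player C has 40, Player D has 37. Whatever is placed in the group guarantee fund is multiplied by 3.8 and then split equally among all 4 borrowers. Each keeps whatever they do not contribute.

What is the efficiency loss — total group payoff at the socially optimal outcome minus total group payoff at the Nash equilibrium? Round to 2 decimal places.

487.20 dollars

The private return per contributed unit is 3.8/4 = 0.9500 < 1 for every player regardless of endowment, so the Nash equilibrium is zero contribution and the group total is Σ E_j = 37 + 60 + 40 + 37 = 174.
Each contributed unit returns 3.800 to the group, so the social optimum is full contribution by everyone: group total = 3.800 × 174 = 661.20.
Efficiency loss = (3.800 − 1) × 174 = 487.20.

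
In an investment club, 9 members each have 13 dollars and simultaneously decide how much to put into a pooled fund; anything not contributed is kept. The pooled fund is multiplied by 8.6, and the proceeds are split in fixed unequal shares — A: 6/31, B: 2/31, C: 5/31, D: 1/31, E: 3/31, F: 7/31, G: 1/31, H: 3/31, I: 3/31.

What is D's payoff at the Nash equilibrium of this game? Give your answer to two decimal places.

23.82 dollars

For player j, contributing a unit is worthwhile iff 8.6 × (j's share) ≥ 1, i.e. iff j's share is at least 0.1163.
A, C and F are above the threshold, contributing 13 each; the remaining 6 contribute 0. Total contributed: 39.
D keeps 13 and receives 8.6 × 39 × 1/31 = 10.82 from the pooled fund, for a payoff of 23.82.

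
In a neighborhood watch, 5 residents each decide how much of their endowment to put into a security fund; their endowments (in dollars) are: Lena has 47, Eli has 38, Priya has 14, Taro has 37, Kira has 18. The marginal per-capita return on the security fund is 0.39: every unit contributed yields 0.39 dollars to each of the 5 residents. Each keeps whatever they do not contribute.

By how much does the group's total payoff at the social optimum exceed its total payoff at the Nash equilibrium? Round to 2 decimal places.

146.30 dollars

The private return per contributed unit is 0.39 < 1 for everyone, so the Nash equilibrium is zero contribution and the group total is Σ E_j = 47 + 38 + 14 + 37 + 18 = 154.
Each contributed unit returns 1.950 to the group, so the social optimum is full contribution by everyone: group total = 1.950 × 154 = 300.30.
Efficiency loss = (1.950 − 1) × 154 = 146.30.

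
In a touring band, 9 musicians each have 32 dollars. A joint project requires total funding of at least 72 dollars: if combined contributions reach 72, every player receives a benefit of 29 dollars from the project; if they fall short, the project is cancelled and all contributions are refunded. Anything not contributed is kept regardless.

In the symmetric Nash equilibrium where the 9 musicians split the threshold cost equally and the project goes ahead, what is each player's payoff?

Equal share of the threshold: 72/9 = 8.
At this profile no one gains by cutting their contribution: any cut drops the total below 72, the project is cancelled, contributions are refunded, and the deviator ends with 32, which is less than 32 − 8 + 29 = 53. Contributing more than 8 just wastes the excess. So contributing exactly 8 is a best response.
Each player's payoff: 32 − 8 + 29 = 53.

53 dollars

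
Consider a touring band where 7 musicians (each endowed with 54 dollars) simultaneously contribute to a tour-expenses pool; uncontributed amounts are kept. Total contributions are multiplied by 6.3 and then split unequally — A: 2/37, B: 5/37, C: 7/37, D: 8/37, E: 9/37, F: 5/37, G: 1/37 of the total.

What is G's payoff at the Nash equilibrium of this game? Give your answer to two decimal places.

Player j's private return per contributed unit is 6.3 × (j's share). Contributing is weakly dominant for j when that share is at least 1/6.3 = 0.1587, and contributing 0 is dominant otherwise.
C, D and E are above the threshold, contributing 54 each; the remaining 4 contribute 0. Total contributed: 162.
G keeps 54 and receives 6.3 × 162 × 1/37 = 27.58 from the tour-expenses pool, for a payoff of 81.58.

81.58 dollars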